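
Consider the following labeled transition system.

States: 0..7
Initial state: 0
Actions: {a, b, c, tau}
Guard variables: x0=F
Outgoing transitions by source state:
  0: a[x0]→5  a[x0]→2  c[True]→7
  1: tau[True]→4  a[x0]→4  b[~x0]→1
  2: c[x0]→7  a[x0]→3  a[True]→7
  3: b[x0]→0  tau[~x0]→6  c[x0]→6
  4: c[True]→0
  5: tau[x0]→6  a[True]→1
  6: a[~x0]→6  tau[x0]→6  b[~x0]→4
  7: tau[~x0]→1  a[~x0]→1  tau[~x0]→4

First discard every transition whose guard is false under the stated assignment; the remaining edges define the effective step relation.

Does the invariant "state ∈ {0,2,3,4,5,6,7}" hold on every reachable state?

Safe = {0,2,3,4,5,6,7}
Reach set: {0,1,4,7}
  0: ✓
  1: outside
  4: ✓
  7: ✓
witness against invariant: c·tau → 1

Answer: INVARIANT VIOLATED at state 1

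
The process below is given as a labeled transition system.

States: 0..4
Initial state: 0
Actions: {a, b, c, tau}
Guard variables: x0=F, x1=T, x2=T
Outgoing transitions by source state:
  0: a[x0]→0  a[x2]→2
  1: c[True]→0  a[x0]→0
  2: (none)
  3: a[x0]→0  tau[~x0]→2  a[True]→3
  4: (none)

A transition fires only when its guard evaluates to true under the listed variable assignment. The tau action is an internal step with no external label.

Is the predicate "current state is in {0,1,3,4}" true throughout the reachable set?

Answer: INVARIANT VIOLATED at state 2

Working:
Inv-set: {0,1,3,4}
R = {0,2}
  0: safe
  2: ✗ unsafe
reach 2 via a — violates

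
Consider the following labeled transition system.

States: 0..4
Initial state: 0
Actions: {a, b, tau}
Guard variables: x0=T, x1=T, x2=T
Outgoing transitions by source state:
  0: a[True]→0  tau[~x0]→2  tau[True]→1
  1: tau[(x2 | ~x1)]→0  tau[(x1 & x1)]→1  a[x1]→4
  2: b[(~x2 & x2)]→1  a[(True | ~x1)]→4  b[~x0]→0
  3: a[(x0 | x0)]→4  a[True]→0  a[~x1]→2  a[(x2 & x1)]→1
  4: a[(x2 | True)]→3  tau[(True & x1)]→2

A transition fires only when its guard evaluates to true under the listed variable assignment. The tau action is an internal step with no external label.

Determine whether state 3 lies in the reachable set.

11 transition(s) survive guard evaluation.
L0 = {0}
L1 = {1}  cumulative {0,1}
L2 = {4}  cumulative {0,1,4}
L3 = {2,3}  cumulative {0,1,2,3,4}
R = {0,1,2,3,4}
trace reaching 3: tau·a·a

Answer: REACHABLE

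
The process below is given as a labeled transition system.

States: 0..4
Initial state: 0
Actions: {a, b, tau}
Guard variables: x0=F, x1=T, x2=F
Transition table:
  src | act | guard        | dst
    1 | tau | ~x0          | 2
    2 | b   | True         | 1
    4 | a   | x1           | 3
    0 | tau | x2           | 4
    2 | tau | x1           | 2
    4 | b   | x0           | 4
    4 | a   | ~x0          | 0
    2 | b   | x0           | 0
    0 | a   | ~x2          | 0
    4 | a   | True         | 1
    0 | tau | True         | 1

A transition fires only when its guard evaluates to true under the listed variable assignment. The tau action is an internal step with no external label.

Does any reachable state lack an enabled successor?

Reach set: {0,1,2}
  0: a→0  tau→1  [2 out]
  1: tau→2  [1 out]
  2: b→1  tau→2  [2 out]

Answer: DEADLOCK-FREE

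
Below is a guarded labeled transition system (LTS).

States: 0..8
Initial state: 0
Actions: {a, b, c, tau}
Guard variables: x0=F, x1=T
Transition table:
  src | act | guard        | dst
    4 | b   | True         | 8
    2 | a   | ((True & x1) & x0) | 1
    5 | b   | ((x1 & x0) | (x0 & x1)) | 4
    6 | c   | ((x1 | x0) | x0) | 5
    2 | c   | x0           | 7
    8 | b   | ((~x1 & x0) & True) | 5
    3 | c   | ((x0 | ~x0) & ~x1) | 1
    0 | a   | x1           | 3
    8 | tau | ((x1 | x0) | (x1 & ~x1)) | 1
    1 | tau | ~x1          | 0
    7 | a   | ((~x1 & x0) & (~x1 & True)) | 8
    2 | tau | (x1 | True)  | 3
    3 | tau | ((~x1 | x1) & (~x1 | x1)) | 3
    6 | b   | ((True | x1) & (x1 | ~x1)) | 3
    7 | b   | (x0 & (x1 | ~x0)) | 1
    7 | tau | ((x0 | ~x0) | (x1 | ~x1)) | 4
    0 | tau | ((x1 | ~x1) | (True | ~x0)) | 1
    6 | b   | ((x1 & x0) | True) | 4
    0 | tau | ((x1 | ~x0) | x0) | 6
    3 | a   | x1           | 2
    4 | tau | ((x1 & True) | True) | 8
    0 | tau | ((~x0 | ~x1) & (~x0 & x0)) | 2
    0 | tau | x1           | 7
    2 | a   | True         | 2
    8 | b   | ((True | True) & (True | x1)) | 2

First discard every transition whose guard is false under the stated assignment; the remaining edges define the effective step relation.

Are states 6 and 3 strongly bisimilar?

Answer: NOT BISIMILAR

Working:
Refine partition for ~:
  P[0] = {{0,1,2,3,4,5,6,7,8}}
  P[1] = {{0,2,3},{1,5},{4,8},{6},{7}}
  P[2] = {{0},{1,5},{2,3},{4},{6},{7},{8}}
7 equivalence class(es) (converged in 3)
6∈{6}, 3∈{2,3}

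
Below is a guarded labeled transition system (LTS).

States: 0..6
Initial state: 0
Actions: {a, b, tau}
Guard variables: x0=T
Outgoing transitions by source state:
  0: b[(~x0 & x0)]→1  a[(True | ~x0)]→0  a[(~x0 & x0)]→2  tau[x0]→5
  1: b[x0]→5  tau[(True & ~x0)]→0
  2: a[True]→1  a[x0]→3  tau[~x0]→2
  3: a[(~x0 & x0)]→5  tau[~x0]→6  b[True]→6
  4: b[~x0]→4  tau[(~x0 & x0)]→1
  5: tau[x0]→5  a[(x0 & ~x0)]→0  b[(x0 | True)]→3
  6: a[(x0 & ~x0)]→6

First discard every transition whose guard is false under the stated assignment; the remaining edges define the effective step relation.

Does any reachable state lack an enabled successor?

Answer: DEADLOCK at state 6

Working:
Reachable = {0,3,5,6}
  0: a→0  tau→5  [2 exit(s)]
  3: b→6  [1 exit(s)]
  5: b→3  tau→5  [2 exit(s)]
  6: ∅  [no exit]
trace reaching 6: tau·b·b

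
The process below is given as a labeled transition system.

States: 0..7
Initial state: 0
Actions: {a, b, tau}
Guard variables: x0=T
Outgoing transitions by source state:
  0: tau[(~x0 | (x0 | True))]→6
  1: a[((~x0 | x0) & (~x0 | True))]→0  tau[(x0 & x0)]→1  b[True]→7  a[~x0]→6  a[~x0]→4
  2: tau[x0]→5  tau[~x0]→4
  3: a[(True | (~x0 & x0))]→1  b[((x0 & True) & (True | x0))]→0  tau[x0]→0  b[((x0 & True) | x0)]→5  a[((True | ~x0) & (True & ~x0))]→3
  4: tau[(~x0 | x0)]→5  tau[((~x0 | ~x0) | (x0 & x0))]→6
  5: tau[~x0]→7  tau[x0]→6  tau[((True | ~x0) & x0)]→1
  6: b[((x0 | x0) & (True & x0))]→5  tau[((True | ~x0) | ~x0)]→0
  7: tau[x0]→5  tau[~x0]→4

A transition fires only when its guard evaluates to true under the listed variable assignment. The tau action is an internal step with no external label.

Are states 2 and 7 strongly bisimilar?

Answer: BISIMILAR

Working:
Bisimulation quotient by refinement:
  round 0: {{0,1,2,3,4,5,6,7}}
  round 1: {{0,2,4,5,7},{1,3},{6}}
  round 2: {{0},{1},{2,7},{3},{4},{5},{6}}
7 equivalence class(es) (converged in 3)
2∈{2,7}, 7∈{2,7}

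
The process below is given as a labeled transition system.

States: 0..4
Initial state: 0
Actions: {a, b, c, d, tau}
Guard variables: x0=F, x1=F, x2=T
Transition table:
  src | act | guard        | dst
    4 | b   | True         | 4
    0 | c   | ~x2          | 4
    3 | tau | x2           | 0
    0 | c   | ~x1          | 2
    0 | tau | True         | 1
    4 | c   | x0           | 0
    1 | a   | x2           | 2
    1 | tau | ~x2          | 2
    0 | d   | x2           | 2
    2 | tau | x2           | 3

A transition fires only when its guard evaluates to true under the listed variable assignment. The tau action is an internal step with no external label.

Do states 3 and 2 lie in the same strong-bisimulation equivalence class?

Answer: NOT BISIMILAR

Analysis:
Bisimulation quotient by refinement:
  P[0] = {{0,1,2,3,4}}
  P[1] = {{0},{1},{2,3},{4}}
  P[2] = {{0},{1},{2},{3},{4}}
5 equivalence class(es) (converged in 3)
class of 3: {3}; class of 2: {2}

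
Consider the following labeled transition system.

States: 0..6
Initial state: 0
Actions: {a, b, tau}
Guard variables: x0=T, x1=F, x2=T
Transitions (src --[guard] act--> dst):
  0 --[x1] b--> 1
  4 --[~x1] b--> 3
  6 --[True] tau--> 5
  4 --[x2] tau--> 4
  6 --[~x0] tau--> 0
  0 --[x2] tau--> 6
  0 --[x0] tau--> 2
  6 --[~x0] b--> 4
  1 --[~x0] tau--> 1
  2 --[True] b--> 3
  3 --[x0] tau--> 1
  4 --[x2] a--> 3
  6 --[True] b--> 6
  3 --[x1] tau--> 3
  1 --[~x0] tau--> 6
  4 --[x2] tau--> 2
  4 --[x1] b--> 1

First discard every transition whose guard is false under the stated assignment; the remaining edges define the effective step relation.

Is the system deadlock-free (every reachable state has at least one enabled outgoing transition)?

Answer: DEADLOCK at state 1

Analysis:
Reach set: {0,1,2,3,5,6}
  0: tau→2  tau→6  [2 exit(s)]
  1: ∅  [no exit]
  2: b→3  [1 exit(s)]
  3: tau→1  [1 exit(s)]
  5: ∅  [no exit]
  6: b→6  tau→5  [2 exit(s)]
trace reaching 1: tau·b·tau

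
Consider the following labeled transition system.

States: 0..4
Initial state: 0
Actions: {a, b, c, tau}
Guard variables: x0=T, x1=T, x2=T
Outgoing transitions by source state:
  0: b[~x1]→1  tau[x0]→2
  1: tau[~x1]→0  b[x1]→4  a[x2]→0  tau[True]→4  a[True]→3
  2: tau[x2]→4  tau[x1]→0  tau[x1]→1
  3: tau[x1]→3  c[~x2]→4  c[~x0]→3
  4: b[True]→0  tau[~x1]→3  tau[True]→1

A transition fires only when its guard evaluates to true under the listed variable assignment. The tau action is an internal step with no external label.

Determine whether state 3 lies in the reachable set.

Answer: REACHABLE

Trace:
After dropping false guards: 11 live edges.
Layer 0: {0}
Layer 1: {2}  total {0,2}
Layer 2: {1,4}  total {0,1,2,4}
Layer 3: {3}  total {0,1,2,3,4}
R = {0,1,2,3,4}
witness 3: tau·tau·a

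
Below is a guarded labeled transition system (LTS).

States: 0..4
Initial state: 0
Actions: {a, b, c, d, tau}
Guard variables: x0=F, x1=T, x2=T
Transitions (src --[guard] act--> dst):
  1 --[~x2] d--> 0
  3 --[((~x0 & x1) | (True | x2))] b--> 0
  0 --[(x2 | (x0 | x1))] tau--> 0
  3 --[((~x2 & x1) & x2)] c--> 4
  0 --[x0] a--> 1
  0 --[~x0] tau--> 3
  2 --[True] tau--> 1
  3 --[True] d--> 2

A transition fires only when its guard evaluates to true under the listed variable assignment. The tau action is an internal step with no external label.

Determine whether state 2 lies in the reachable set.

Answer: REACHABLE

Trace:
5 transition(s) survive guard evaluation.
L0 = {0}
L1 = {3}  total {0,3}
L2 = {2}  total {0,2,3}
L3 = {1}  total {0,1,2,3}
Reach set: {0,1,2,3}
witness 2: tau·d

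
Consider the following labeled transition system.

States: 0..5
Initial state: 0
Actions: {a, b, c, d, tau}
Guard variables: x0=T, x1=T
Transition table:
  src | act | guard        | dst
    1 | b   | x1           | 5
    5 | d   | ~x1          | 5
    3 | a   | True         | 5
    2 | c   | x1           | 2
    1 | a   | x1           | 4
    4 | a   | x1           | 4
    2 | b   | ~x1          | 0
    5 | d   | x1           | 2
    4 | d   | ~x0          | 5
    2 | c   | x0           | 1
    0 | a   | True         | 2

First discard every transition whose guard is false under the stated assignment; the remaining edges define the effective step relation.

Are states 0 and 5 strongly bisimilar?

Answer: NOT BISIMILAR

Working:
Refine partition for ~:
  π0 = {{0,1,2,3,4,5}}
  π1 = {{0,3,4},{1},{2},{5}}
  π2 = {{0},{1},{2},{3},{4},{5}}
Fixed point at round 3; 6 class(es).
class of 0: {0}; class of 5: {5}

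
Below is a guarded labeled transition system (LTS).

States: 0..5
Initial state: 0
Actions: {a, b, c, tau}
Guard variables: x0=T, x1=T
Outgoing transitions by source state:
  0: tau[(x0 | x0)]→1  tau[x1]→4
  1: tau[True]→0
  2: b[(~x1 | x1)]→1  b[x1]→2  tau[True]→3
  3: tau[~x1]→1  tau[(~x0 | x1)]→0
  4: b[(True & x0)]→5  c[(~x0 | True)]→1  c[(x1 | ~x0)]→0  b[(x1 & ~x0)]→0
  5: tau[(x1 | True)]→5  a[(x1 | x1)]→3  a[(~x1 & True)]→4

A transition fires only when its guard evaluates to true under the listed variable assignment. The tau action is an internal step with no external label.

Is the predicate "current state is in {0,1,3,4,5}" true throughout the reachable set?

Allowed set {0,1,3,4,5}
Reachable = {0,1,3,4,5}
  0: ✓
  1: ✓
  3: ✓
  4: ✓
  5: ✓

Answer: INVARIANT HOLDS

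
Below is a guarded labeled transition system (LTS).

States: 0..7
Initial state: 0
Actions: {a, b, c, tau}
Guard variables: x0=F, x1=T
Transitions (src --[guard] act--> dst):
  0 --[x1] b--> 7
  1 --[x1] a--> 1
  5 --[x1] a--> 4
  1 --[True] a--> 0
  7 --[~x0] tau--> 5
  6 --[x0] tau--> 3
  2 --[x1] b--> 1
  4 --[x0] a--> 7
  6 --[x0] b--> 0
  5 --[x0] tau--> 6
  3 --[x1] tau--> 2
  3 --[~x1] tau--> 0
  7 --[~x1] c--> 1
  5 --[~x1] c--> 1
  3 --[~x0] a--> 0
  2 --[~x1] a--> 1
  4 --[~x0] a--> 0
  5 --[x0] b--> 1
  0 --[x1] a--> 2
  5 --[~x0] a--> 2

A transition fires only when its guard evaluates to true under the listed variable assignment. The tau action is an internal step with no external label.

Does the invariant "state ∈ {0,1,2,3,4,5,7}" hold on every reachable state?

Safe = {0,1,2,3,4,5,7}
Reach set: {0,1,2,4,5,7}
  0: ok
  1: ok
  2: ok
  4: ok
  5: ok
  7: ok

Answer: INVARIANT HOLDS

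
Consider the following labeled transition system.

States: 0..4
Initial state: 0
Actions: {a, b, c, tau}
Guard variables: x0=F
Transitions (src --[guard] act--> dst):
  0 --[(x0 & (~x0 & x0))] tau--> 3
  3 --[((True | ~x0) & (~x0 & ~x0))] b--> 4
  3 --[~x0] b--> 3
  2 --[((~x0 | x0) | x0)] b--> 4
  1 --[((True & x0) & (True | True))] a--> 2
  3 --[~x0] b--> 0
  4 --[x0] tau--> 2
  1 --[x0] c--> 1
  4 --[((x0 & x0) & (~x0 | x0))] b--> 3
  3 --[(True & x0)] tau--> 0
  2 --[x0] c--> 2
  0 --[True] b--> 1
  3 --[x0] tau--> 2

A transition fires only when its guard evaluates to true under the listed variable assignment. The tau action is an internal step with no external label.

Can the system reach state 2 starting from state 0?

After dropping false guards: 5 live edges.
Layer 0: {0}
Layer 1: {1}  now seen {0,1}
Reach set: {0,1}

Answer: UNREACHABLE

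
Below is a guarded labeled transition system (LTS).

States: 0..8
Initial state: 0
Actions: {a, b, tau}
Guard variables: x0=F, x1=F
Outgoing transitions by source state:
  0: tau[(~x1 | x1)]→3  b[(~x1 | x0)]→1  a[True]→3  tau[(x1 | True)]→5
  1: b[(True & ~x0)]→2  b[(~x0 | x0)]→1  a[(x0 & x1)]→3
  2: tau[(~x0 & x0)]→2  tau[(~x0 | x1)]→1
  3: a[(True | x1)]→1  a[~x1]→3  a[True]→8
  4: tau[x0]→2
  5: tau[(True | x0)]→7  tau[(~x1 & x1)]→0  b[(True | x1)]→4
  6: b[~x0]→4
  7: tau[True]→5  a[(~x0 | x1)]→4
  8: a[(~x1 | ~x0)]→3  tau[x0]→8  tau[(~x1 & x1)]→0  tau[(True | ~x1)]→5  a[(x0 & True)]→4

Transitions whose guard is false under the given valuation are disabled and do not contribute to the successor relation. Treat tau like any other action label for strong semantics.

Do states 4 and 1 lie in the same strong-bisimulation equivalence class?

Compute ~ classes (split until stable):
  P[0] = {{0,1,2,3,4,5,6,7,8}}
  P[1] = {{0},{1,6},{2},{3},{4},{5},{7,8}}
  P[2] = {{0},{1},{2},{3},{4},{5},{6},{7},{8}}
9 equivalence class(es) (converged in 3)
[4]={4}  [1]={1}

Answer: NOT BISIMILAR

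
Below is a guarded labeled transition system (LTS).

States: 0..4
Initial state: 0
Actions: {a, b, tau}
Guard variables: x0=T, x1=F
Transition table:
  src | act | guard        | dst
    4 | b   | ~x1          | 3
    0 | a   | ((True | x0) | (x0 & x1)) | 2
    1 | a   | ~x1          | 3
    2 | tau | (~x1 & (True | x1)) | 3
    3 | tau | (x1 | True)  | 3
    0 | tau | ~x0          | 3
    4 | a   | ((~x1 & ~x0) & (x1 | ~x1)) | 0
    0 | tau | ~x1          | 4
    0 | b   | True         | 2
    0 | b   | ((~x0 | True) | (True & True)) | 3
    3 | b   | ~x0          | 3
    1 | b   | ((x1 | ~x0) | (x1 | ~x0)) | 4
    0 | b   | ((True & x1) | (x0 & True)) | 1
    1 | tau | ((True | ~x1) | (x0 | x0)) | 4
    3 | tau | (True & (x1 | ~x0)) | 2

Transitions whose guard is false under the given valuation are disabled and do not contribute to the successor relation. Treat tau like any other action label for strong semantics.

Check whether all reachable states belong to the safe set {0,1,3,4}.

Answer: INVARIANT VIOLATED at state 2

Trace:
Allowed set {0,1,3,4}
Reach set: {0,1,2,3,4}
  0: ok
  1: ok
  2: ✗ unsafe
  3: ok
  4: ok
counterexample path to 2: a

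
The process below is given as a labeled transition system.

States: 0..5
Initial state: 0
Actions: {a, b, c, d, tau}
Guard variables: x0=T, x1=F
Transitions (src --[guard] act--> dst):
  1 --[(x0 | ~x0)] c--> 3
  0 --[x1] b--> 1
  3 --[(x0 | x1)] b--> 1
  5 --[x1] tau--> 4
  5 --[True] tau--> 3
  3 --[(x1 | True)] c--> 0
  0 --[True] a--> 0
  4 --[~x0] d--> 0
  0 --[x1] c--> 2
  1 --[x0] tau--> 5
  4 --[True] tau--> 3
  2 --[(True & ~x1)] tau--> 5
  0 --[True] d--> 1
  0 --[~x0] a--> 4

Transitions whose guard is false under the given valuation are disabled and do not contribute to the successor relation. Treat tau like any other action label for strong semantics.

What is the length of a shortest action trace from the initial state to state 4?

Answer: UNREACHABLE

Analysis:
BFS to 4:
  L0 = {0}
  L1 = {1}
  L2 = {3,5}
4 never appears.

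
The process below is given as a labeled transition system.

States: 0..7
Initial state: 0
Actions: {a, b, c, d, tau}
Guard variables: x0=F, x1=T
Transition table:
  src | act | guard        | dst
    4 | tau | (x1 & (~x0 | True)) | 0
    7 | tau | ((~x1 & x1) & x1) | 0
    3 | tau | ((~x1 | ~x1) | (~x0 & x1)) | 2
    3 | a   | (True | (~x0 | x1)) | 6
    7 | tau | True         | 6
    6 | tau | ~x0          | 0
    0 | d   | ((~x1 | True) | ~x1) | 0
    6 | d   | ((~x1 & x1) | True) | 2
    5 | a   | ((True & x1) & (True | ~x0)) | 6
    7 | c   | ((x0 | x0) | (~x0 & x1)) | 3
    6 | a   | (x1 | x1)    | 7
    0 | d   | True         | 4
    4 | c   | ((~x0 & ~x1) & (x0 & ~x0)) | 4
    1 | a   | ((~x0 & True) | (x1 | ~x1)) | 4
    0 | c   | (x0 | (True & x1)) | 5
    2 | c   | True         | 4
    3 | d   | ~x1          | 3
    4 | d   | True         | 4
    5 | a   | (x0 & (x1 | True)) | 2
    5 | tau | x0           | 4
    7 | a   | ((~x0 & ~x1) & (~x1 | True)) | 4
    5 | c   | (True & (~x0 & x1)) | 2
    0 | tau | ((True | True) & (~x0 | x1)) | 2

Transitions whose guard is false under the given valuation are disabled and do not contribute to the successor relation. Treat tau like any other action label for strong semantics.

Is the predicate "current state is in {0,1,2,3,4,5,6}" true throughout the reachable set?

Answer: INVARIANT VIOLATED at state 7

Working:
Allowed set {0,1,2,3,4,5,6}
Reachable = {0,2,3,4,5,6,7}
  0: ✓
  2: ✓
  3: ✓
  4: ✓
  5: ✓
  6: ✓
  7: outside
reach 7 via c·a·a — violates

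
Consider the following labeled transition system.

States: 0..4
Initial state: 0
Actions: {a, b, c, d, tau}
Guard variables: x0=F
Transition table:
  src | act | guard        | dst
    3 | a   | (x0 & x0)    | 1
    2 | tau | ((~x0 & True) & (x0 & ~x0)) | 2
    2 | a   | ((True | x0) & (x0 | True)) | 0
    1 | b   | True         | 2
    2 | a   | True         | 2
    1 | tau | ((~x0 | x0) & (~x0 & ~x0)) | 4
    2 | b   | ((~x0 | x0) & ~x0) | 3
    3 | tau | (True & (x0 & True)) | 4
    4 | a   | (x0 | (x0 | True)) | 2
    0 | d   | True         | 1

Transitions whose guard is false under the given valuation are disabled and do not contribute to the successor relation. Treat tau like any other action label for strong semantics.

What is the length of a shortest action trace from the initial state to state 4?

Answer: 2

Working:
Breadth-first toward 4:
  Layer 0: {0}
  Layer 1: {1}
  Layer 2: {2,4}
depth(4)=2, e.g. d·tau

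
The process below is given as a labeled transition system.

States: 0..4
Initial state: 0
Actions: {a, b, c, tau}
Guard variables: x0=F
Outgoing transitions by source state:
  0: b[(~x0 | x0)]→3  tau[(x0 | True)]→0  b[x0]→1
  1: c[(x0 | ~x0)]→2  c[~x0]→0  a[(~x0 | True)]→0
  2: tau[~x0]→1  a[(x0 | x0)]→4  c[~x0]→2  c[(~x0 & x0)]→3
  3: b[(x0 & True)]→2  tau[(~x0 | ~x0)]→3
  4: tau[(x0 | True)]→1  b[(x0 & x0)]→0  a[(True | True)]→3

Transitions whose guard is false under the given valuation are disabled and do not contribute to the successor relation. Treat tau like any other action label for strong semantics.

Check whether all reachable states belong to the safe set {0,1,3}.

Answer: INVARIANT HOLDS

Working:
Inv-set: {0,1,3}
Reach set: {0,3}
  0: ✓
  3: ✓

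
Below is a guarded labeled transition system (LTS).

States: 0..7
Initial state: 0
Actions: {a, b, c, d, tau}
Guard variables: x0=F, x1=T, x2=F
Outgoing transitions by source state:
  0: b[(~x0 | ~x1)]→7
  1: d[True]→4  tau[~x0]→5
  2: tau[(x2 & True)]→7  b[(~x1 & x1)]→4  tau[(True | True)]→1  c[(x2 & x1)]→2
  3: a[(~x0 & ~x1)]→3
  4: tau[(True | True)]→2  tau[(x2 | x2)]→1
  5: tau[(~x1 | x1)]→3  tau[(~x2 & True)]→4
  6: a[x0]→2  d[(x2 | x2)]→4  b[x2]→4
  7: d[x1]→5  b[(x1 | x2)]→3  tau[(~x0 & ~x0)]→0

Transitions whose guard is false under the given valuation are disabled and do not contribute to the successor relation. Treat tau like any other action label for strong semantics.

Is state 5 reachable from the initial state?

Guard filter leaves 10 enabled edge(s).
depth 0: {0}
depth 1: {7}  total {0,7}
depth 2: {3,5}  total {0,3,5,7}
depth 3: {4}  total {0,3,4,5,7}
depth 4: {2}  total {0,2,3,4,5,7}
depth 5: {1}  total {0,1,2,3,4,5,7}
Reach set: {0,1,2,3,4,5,7}
witness 5: b·d

Answer: REACHABLE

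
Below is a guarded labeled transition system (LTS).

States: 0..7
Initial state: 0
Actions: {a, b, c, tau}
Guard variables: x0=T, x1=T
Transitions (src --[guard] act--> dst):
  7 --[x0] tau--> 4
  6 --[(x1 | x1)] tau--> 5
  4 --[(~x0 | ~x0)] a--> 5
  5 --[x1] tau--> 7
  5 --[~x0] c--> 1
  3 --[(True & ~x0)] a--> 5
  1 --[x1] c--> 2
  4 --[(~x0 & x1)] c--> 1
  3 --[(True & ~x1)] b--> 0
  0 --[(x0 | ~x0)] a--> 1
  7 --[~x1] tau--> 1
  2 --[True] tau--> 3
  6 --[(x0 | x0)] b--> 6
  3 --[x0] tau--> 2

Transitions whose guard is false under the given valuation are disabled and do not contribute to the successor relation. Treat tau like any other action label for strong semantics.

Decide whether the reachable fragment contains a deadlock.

Answer: DEADLOCK-FREE

Trace:
R = {0,1,2,3}
  0: a→1  [deg 1]
  1: c→2  [deg 1]
  2: tau→3  [deg 1]
  3: tau→2  [deg 1]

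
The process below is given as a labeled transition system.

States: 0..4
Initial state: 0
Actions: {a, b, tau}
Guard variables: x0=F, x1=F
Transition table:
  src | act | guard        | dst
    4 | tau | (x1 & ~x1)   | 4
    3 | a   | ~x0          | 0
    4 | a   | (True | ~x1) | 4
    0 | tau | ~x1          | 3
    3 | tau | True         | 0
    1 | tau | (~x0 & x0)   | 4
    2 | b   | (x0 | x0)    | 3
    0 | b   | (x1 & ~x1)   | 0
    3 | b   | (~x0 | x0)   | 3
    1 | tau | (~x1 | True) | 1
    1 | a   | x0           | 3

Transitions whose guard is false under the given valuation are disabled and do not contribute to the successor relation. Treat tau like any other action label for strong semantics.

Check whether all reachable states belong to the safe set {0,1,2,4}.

Answer: INVARIANT VIOLATED at state 3

Working:
Inv-set: {0,1,2,4}
Reach set: {0,3}
  0: safe
  3: VIOLATES
counterexample path to 3: tau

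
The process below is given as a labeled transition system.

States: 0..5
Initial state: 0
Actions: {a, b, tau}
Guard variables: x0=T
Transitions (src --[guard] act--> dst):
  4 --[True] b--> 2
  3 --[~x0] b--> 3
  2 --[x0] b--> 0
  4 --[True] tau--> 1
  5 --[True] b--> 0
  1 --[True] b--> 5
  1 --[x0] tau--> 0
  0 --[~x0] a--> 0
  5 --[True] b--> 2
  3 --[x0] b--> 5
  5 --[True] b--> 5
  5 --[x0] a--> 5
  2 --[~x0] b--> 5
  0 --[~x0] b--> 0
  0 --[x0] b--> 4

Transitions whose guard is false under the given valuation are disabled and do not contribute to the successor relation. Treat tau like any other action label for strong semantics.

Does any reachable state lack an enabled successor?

R = {0,1,2,4,5}
  0: b→4  [1 exit(s)]
  1: b→5  tau→0  [2 exit(s)]
  2: b→0  [1 exit(s)]
  4: b→2  tau→1  [2 exit(s)]
  5: a→5  b→0  b→2  b→5  [4 exit(s)]

Answer: DEADLOCK-FREE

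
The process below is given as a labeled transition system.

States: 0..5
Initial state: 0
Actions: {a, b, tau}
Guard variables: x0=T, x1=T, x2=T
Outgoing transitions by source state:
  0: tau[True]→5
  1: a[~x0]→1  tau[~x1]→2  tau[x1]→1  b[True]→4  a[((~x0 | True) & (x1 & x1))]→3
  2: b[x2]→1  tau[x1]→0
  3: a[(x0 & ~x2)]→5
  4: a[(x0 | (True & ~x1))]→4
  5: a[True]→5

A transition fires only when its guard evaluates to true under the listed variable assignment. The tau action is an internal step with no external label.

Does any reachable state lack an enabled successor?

R = {0,5}
  0: tau→5  [1 out]
  5: a→5  [1 out]

Answer: DEADLOCK-FREE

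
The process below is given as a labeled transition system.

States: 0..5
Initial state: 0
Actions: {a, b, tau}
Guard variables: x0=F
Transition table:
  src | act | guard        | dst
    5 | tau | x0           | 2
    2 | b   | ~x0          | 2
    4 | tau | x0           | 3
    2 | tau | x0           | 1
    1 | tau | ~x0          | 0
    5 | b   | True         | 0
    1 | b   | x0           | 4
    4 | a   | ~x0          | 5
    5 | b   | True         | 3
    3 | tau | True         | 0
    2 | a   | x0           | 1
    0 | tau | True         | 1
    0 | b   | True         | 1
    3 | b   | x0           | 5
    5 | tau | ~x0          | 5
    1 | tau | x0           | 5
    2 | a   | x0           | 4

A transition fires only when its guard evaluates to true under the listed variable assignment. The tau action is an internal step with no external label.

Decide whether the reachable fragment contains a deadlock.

Answer: DEADLOCK-FREE

Working:
Reachable = {0,1}
  0: b→1  tau→1  [2 out]
  1: tau→0  [1 out]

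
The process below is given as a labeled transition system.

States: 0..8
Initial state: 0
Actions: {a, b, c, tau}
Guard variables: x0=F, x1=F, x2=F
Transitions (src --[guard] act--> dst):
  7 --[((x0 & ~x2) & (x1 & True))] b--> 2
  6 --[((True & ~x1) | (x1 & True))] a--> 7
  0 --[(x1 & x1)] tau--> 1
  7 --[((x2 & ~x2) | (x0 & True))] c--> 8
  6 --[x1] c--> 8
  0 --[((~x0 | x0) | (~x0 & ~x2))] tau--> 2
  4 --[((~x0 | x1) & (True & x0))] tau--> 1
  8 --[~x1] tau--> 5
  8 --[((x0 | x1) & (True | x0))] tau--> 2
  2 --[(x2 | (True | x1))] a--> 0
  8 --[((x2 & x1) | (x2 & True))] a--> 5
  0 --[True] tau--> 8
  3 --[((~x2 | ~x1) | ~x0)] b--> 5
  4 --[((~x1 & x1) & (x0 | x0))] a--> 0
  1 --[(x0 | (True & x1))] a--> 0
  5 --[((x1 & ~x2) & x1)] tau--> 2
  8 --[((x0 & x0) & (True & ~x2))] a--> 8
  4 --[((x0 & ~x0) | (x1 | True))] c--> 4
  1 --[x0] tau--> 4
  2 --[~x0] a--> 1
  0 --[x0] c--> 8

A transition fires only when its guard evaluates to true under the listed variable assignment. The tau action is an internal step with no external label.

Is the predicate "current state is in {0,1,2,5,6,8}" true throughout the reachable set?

Answer: INVARIANT HOLDS

Trace:
Allowed set {0,1,2,5,6,8}
R = {0,1,2,5,8}
  0: safe
  1: safe
  2: safe
  5: safe
  8: safe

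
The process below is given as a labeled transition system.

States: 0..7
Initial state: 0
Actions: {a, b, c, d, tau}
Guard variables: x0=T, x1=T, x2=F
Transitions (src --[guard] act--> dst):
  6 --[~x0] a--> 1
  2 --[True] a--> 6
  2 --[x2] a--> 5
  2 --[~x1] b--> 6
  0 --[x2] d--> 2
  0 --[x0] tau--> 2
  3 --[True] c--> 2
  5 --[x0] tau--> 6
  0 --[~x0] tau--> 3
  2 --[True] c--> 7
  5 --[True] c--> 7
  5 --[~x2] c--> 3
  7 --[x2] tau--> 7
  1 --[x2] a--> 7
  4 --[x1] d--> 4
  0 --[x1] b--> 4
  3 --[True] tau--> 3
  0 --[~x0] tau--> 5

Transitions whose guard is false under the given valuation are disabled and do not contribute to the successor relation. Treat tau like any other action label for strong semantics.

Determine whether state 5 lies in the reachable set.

Guard filter leaves 10 enabled edge(s).
Layer 0: {0}
Layer 1: {2,4}  now seen {0,2,4}
Layer 2: {6,7}  now seen {0,2,4,6,7}
Reach set: {0,2,4,6,7}

Answer: UNREACHABLE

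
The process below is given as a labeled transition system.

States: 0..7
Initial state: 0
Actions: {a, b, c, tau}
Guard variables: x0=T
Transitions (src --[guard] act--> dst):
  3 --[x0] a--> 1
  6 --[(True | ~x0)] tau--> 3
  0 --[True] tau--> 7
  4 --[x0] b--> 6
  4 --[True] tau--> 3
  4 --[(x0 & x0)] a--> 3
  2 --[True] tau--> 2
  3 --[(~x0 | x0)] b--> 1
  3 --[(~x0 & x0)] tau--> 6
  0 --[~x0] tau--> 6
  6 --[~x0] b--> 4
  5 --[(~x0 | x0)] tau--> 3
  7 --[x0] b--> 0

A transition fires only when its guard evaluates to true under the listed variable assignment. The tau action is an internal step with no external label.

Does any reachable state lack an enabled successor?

Answer: DEADLOCK-FREE

Trace:
Reachable = {0,7}
  0: tau→7  [1 exit(s)]
  7: b→0  [1 exit(s)]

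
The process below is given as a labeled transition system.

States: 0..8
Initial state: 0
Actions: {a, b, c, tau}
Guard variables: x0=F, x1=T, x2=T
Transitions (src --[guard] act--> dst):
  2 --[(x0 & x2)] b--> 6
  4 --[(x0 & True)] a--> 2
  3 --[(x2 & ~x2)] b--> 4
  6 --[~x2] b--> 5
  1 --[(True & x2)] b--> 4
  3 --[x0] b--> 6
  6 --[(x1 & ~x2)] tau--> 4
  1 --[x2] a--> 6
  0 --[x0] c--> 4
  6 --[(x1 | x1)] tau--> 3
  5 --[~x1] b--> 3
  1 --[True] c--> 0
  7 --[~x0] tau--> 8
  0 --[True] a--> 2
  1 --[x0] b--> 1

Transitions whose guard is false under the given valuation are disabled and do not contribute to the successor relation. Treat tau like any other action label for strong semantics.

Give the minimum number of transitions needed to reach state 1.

Layered search for 1:
  Layer 0: {0}
  Layer 1: {2}
1 never appears.

Answer: UNREACHABLE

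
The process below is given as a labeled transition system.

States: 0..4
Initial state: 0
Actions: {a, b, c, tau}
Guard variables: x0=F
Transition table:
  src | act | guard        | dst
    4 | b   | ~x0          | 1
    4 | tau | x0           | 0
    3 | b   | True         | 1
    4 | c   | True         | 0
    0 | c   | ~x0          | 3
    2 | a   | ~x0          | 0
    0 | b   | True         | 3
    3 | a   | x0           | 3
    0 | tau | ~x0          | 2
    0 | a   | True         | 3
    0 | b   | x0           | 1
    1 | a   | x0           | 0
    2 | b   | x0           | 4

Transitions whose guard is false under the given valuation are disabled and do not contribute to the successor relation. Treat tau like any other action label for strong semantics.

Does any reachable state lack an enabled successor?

Answer: DEADLOCK at state 1

Analysis:
Reach set: {0,1,2,3}
  0: a→3  b→3  c→3  tau→2  [4 out]
  1: ∅  [STUCK]
  2: a→0  [1 out]
  3: b→1  [1 out]
trace reaching 1: c·b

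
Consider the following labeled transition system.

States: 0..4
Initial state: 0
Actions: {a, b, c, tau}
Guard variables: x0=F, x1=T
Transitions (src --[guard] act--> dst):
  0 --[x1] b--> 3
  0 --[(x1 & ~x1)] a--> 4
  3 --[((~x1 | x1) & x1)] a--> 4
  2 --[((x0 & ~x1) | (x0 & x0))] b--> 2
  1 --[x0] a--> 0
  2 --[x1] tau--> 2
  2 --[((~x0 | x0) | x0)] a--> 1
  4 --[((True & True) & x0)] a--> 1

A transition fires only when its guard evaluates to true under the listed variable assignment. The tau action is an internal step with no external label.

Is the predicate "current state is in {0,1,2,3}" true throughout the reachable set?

Inv-set: {0,1,2,3}
Reachable = {0,3,4}
  0: ✓
  3: ✓
  4: VIOLATES
counterexample path to 4: b·a

Answer: INVARIANT VIOLATED at state 4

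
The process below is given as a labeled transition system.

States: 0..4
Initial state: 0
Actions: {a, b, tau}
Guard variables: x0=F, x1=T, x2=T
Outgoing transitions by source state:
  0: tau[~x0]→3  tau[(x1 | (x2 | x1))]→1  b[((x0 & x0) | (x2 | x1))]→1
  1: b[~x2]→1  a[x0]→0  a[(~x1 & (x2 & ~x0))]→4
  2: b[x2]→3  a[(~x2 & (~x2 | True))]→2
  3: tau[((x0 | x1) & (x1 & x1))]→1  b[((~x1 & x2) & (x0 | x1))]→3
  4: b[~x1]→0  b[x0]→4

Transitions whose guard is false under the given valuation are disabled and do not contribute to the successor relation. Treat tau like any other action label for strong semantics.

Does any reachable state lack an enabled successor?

Reachable = {0,1,3}
  0: b→1  tau→1  tau→3  [deg 3]
  1: ∅  [STUCK]
  3: tau→1  [deg 1]
trace reaching 1: tau

Answer: DEADLOCK at state 1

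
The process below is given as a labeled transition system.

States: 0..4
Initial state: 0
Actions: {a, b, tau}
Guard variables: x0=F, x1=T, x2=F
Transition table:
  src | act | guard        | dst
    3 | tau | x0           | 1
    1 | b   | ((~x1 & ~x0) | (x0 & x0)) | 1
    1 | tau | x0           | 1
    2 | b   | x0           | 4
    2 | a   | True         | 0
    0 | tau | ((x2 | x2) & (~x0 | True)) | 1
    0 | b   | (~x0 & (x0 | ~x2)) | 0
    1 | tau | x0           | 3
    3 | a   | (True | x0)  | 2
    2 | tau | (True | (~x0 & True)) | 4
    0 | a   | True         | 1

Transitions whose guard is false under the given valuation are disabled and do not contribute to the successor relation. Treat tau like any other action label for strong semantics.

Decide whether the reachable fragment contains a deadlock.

R = {0,1}
  0: a→1  b→0  [2 out]
  1: ∅  [STUCK]
Path to 1: a

Answer: DEADLOCK at state 1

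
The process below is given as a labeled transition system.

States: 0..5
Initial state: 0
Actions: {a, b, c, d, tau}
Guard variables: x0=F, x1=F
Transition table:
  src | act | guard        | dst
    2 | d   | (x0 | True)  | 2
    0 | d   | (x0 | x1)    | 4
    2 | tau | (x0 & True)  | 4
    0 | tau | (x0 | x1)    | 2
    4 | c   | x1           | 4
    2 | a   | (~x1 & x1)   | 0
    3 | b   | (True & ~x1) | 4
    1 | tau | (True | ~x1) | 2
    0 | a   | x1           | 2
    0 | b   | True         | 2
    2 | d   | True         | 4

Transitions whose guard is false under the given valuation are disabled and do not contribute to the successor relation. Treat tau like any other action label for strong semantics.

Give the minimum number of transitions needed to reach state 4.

Answer: 2

Analysis:
Layered search for 4:
  L0 = {0}
  L1 = {2}
  L2 = {4}
first hit 4 at d=2 via b·d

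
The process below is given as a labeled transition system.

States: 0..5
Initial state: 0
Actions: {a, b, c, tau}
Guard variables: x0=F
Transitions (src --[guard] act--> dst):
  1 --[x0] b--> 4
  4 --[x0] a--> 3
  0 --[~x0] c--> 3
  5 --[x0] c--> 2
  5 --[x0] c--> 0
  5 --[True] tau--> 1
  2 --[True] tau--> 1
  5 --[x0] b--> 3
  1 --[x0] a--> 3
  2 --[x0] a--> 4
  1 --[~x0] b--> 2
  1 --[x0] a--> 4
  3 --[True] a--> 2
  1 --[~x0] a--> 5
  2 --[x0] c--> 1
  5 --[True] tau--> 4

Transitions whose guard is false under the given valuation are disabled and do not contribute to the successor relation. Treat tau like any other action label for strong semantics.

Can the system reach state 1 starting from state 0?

Guard filter leaves 7 enabled edge(s).
Layer 0: {0}
Layer 1: {3}  cumulative {0,3}
Layer 2: {2}  cumulative {0,2,3}
Layer 3: {1}  cumulative {0,1,2,3}
Layer 4: {5}  cumulative {0,1,2,3,5}
Layer 5: {4}  cumulative {0,1,2,3,4,5}
Reachable = {0,1,2,3,4,5}
trace reaching 1: c·a·tau

Answer: REACHABLE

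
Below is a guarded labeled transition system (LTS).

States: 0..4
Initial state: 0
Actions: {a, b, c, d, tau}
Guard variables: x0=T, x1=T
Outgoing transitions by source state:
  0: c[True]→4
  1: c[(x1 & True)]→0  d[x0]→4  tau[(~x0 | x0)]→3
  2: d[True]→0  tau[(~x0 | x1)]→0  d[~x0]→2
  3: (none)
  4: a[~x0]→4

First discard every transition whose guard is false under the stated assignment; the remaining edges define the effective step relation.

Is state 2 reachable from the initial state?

6 transition(s) survive guard evaluation.
depth 0: {0}
depth 1: {4}  cumulative {0,4}
Reach set: {0,4}

Answer: UNREACHABLE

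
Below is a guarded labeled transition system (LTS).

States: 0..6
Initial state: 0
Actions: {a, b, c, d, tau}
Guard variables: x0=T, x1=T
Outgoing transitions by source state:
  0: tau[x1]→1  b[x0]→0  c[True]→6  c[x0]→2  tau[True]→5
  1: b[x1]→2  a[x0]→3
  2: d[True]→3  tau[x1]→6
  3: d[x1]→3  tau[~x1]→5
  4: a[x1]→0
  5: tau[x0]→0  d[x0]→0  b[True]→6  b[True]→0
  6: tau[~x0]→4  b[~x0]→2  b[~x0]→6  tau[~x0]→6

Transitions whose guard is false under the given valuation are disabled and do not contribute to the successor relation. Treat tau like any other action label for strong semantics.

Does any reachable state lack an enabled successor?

Reach set: {0,1,2,3,5,6}
  0: b→0  c→2  c→6  tau→1  tau→5  [5 out]
  1: a→3  b→2  [2 out]
  2: d→3  tau→6  [2 out]
  3: d→3  [1 out]
  5: b→0  b→6  d→0  tau→0  [4 out]
  6: ∅  [STUCK]
witness 6: c

Answer: DEADLOCK at state 6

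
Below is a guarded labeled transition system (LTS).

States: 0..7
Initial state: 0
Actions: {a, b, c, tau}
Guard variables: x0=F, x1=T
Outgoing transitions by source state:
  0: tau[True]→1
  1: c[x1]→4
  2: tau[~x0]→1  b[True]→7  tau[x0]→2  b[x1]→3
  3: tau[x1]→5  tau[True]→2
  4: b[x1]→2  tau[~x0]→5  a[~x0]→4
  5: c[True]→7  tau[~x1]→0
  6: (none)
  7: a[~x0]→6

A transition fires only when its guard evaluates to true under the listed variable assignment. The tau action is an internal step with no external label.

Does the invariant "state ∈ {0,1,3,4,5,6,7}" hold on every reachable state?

Allowed set {0,1,3,4,5,6,7}
Reachable = {0,1,2,3,4,5,6,7}
  0: safe
  1: safe
  2: outside
  3: safe
  4: safe
  5: safe
  6: safe
  7: safe
counterexample path to 2: tau·c·b

Answer: INVARIANT VIOLATED at state 2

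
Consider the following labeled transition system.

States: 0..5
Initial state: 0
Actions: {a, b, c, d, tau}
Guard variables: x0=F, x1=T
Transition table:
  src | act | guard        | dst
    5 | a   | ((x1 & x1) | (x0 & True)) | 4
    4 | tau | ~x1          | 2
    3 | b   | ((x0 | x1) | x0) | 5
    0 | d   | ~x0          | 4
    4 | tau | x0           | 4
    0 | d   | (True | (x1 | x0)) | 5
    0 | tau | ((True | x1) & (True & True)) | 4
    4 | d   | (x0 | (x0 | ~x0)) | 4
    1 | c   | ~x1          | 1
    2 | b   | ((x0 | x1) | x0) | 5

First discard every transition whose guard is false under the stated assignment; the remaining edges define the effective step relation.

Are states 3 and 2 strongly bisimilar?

Bisimulation quotient by refinement:
  round 0: {{0,1,2,3,4,5}}
  round 1: {{0},{1},{2,3},{4},{5}}
5 equivalence class(es) (converged in 2)
[3]={2,3}  [2]={2,3}

Answer: BISIMILAR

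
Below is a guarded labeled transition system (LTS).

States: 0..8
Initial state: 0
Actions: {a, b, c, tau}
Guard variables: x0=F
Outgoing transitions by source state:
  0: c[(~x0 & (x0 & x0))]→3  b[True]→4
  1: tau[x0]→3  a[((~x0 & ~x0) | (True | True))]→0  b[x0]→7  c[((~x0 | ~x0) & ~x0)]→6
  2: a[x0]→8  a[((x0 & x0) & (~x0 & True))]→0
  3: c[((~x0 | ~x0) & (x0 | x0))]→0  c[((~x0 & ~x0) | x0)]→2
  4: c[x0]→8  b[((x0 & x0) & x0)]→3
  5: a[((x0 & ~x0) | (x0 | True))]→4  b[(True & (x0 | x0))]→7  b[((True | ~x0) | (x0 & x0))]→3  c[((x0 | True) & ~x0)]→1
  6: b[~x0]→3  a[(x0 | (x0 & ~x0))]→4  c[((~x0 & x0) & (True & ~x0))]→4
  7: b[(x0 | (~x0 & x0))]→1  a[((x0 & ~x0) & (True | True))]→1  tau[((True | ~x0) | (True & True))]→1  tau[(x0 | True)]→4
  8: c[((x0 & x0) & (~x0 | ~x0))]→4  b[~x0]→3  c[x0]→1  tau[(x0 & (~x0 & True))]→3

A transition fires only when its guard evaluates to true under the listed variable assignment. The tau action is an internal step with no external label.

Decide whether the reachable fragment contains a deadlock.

Answer: DEADLOCK at state 4

Working:
Reach set: {0,4}
  0: b→4  [1 exit(s)]
  4: ∅  [STUCK]
witness 4: b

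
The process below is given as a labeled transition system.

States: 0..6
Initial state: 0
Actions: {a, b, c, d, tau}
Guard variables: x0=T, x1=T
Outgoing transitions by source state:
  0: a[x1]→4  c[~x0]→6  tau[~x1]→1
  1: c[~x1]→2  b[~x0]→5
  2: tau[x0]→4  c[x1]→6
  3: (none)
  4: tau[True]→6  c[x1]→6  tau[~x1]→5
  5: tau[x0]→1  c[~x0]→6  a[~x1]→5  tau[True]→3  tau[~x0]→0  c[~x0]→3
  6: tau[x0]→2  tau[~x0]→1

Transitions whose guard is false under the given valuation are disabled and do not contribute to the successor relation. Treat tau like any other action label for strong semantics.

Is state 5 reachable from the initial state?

8 transition(s) survive guard evaluation.
Layer 0: {0}
Layer 1: {4}  now seen {0,4}
Layer 2: {6}  now seen {0,4,6}
Layer 3: {2}  now seen {0,2,4,6}
Reach set: {0,2,4,6}

Answer: UNREACHABLE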